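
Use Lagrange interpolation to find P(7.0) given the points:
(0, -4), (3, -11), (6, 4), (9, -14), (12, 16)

Lagrange interpolation formula:
P(x) = Σ yᵢ × Lᵢ(x)
where Lᵢ(x) = Π_{j≠i} (x - xⱼ)/(xᵢ - xⱼ)

L_0(7.0) = (7.0 - 3)/(0 - 3) × (7.0 - 6)/(0 - 6) × (7.0 - 9)/(0 - 9) × (7.0 - 12)/(0 - 12) = 0.020576
L_1(7.0) = (7.0 - 0)/(3 - 0) × (7.0 - 6)/(3 - 6) × (7.0 - 9)/(3 - 9) × (7.0 - 12)/(3 - 12) = -0.144033
L_2(7.0) = (7.0 - 0)/(6 - 0) × (7.0 - 3)/(6 - 3) × (7.0 - 9)/(6 - 9) × (7.0 - 12)/(6 - 12) = 0.864198
L_3(7.0) = (7.0 - 0)/(9 - 0) × (7.0 - 3)/(9 - 3) × (7.0 - 6)/(9 - 6) × (7.0 - 12)/(9 - 12) = 0.288066
L_4(7.0) = (7.0 - 0)/(12 - 0) × (7.0 - 3)/(12 - 3) × (7.0 - 6)/(12 - 6) × (7.0 - 9)/(12 - 9) = -0.028807

P(7.0) = (-4)×L_0(7.0) + (-11)×L_1(7.0) + 4×L_2(7.0) + (-14)×L_3(7.0) + 16×L_4(7.0)
P(7.0) = 0.465021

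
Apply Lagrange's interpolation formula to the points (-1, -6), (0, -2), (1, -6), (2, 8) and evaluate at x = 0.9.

Lagrange interpolation formula:
P(x) = Σ yᵢ × Lᵢ(x)
where Lᵢ(x) = Π_{j≠i} (x - xⱼ)/(xᵢ - xⱼ)

L_0(0.9) = (0.9 - 0)/(-1 - 0) × (0.9 - 1)/(-1 - 1) × (0.9 - 2)/(-1 - 2) = -0.016500
L_1(0.9) = (0.9 - (-1))/(0 - (-1)) × (0.9 - 1)/(0 - 1) × (0.9 - 2)/(0 - 2) = 0.104500
L_2(0.9) = (0.9 - (-1))/(1 - (-1)) × (0.9 - 0)/(1 - 0) × (0.9 - 2)/(1 - 2) = 0.940500
L_3(0.9) = (0.9 - (-1))/(2 - (-1)) × (0.9 - 0)/(2 - 0) × (0.9 - 1)/(2 - 1) = -0.028500

P(0.9) = (-6)×L_0(0.9) + (-2)×L_1(0.9) + (-6)×L_2(0.9) + 8×L_3(0.9)
P(0.9) = -5.981000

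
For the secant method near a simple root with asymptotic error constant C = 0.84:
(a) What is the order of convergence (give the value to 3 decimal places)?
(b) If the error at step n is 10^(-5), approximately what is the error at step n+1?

(a) Secant method has superlinear convergence with order φ = (1+√5)/2 ≈ 1.618.
    This means |e_{n+1}| ≈ C|e_n|^1.618.

(b) With |e_n| = 10^(-5) and C = 0.84:
    |e_{n+1}| ≈ 0.84 × (10^(-5))^1.618 = 0.84 × 10^(-8.09)

(a) ≈ 1.618 (golden ratio); (b) |e_{n+1}| ≈ 6.825e-09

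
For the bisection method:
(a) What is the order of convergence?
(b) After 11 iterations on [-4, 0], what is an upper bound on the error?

(a) Bisection has linear (order 1) convergence; the error is halved each step.

(b) Error bound = (b-a)/2^n = (0 - (-4))/2^{11}
    = 4/2^{11}

(a) 1 (linear); (b) error ≤ 1.95e-03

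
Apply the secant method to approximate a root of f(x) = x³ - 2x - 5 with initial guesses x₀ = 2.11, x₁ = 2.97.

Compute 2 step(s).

f(x) = x³ - 2x - 5
x₀ = 2.11, x₁ = 2.97

Secant formula: x_{n+1} = x_n - f(x_n)(x_n - x_{n-1})/(f(x_n) - f(x_{n-1}))

Iteration 1:
  f(2.110000) = 0.173931
  f(2.970000) = 15.258073
  x_2 = 2.970000 - 15.258073×(2.970000 - 2.110000)/(15.258073 - 0.173931)
       = 2.100084
Iteration 2:
  f(2.970000) = 15.258073
  f(2.100084) = 0.061939
  x_3 = 2.100084 - 0.061939×(2.100084 - 2.970000)/(0.061939 - 15.258073)
       = 2.096538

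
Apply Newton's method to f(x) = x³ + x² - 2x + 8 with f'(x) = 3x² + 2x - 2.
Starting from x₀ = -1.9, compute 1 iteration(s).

f(x) = x³ + x² - 2x + 8
f'(x) = 3x² + 2x - 2
x₀ = -1.9

Newton-Raphson formula: x_{n+1} = x_n - f(x_n)/f'(x_n)

Iteration 1:
  f(-1.900000) = 8.551000
  f'(-1.900000) = 5.030000
  x_1 = -1.900000 - 8.551000/5.030000 = -3.600000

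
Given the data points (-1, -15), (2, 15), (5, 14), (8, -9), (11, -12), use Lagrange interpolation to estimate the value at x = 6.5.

Lagrange interpolation formula:
P(x) = Σ yᵢ × Lᵢ(x)
where Lᵢ(x) = Π_{j≠i} (x - xⱼ)/(xᵢ - xⱼ)

L_0(6.5) = (6.5 - 2)/(-1 - 2) × (6.5 - 5)/(-1 - 5) × (6.5 - 8)/(-1 - 8) × (6.5 - 11)/(-1 - 11) = 0.023438
L_1(6.5) = (6.5 - (-1))/(2 - (-1)) × (6.5 - 5)/(2 - 5) × (6.5 - 8)/(2 - 8) × (6.5 - 11)/(2 - 11) = -0.156250
L_2(6.5) = (6.5 - (-1))/(5 - (-1)) × (6.5 - 2)/(5 - 2) × (6.5 - 8)/(5 - 8) × (6.5 - 11)/(5 - 11) = 0.703125
L_3(6.5) = (6.5 - (-1))/(8 - (-1)) × (6.5 - 2)/(8 - 2) × (6.5 - 5)/(8 - 5) × (6.5 - 11)/(8 - 11) = 0.468750
L_4(6.5) = (6.5 - (-1))/(11 - (-1)) × (6.5 - 2)/(11 - 2) × (6.5 - 5)/(11 - 5) × (6.5 - 8)/(11 - 8) = -0.039062

P(6.5) = (-15)×L_0(6.5) + 15×L_1(6.5) + 14×L_2(6.5) + (-9)×L_3(6.5) + (-12)×L_4(6.5)
P(6.5) = 3.398438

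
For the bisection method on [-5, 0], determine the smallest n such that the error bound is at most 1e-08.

We need (b-a)/2^n ≤ 1e-08
(0 - (-5))/2^n ≤ 1e-08
5/2^n ≤ 1e-08
2^n ≥ 500000000
n ≥ log₂(500000000) = 28.90
n ≥ 29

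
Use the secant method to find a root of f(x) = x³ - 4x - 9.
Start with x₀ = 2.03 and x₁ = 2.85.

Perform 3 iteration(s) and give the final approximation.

f(x) = x³ - 4x - 9
x₀ = 2.03, x₁ = 2.85

Secant formula: x_{n+1} = x_n - f(x_n)(x_n - x_{n-1})/(f(x_n) - f(x_{n-1}))

Iteration 1:
  f(2.030000) = -8.754573
  f(2.850000) = 2.749125
  x_2 = 2.850000 - 2.749125×(2.850000 - 2.030000)/(2.749125 - (-8.754573))
       = 2.654038
Iteration 2:
  f(2.850000) = 2.749125
  f(2.654038) = -0.921319
  x_3 = 2.654038 - (-0.921319)×(2.654038 - 2.850000)/(-0.921319 - 2.749125)
       = 2.703227
Iteration 3:
  f(2.654038) = -0.921319
  f(2.703227) = -0.059253
  x_4 = 2.703227 - (-0.059253)×(2.703227 - 2.654038)/(-0.059253 - (-0.921319))
       = 2.706608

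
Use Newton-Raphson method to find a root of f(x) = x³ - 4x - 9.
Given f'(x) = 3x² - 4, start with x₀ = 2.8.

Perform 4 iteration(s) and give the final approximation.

f(x) = x³ - 4x - 9
f'(x) = 3x² - 4
x₀ = 2.8

Newton-Raphson formula: x_{n+1} = x_n - f(x_n)/f'(x_n)

Iteration 1:
  f(2.800000) = 1.752000
  f'(2.800000) = 19.520000
  x_1 = 2.800000 - 1.752000/19.520000 = 2.710246
Iteration 2:
  f(2.710246) = 0.066946
  f'(2.710246) = 18.036299
  x_2 = 2.710246 - 0.066946/18.036299 = 2.706534
Iteration 3:
  f(2.706534) = 0.000112
  f'(2.706534) = 17.975982
  x_3 = 2.706534 - 0.000112/17.975982 = 2.706528
Iteration 4:
  f(2.706528) = 0.000000
  f'(2.706528) = 17.975881
  x_4 = 2.706528 - 0.000000/17.975881 = 2.706528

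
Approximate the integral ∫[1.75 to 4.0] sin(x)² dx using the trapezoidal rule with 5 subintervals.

f(x) = sin(x)²
a = 1.75, b = 4.0, n = 5
h = (b - a)/n = 0.450000

Trapezoidal rule: (h/2)[f(x₀) + 2f(x₁) + 2f(x₂) + ... + f(xₙ)]

x_0 = 1.7500, f(x_0) = 0.968228, coefficient = 1
x_1 = 2.2000, f(x_1) = 0.653666, coefficient = 2
x_2 = 2.6500, f(x_2) = 0.222813, coefficient = 2
x_3 = 3.1000, f(x_3) = 0.001729, coefficient = 2
x_4 = 3.5500, f(x_4) = 0.157727, coefficient = 2
x_5 = 4.0000, f(x_5) = 0.572750, coefficient = 1

I ≈ (0.450000/2) × 3.612848 = 0.812891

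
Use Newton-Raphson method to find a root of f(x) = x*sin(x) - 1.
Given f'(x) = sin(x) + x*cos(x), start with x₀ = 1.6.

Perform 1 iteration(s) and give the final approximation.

f(x) = x*sin(x) - 1
f'(x) = sin(x) + x*cos(x)
x₀ = 1.6

Newton-Raphson formula: x_{n+1} = x_n - f(x_n)/f'(x_n)

Iteration 1:
  f(1.600000) = 0.599318
  f'(1.600000) = 0.952854
  x_1 = 1.600000 - 0.599318/0.952854 = 0.971029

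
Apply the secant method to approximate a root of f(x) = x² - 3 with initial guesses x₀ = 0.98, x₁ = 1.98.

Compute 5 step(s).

f(x) = x² - 3
x₀ = 0.98, x₁ = 1.98

Secant formula: x_{n+1} = x_n - f(x_n)(x_n - x_{n-1})/(f(x_n) - f(x_{n-1}))

Iteration 1:
  f(0.980000) = -2.039600
  f(1.980000) = 0.920400
  x_2 = 1.980000 - 0.920400×(1.980000 - 0.980000)/(0.920400 - (-2.039600))
       = 1.669054
Iteration 2:
  f(1.980000) = 0.920400
  f(1.669054) = -0.214259
  x_3 = 1.669054 - (-0.214259)×(1.669054 - 1.980000)/(-0.214259 - 0.920400)
       = 1.727770
Iteration 3:
  f(1.669054) = -0.214259
  f(1.727770) = -0.014810
  x_4 = 1.727770 - (-0.014810)×(1.727770 - 1.669054)/(-0.014810 - (-0.214259))
       = 1.732130
Iteration 4:
  f(1.727770) = -0.014810
  f(1.732130) = 0.000275
  x_5 = 1.732130 - 0.000275×(1.732130 - 1.727770)/(0.000275 - (-0.014810))
       = 1.732051
Iteration 5:
  f(1.732130) = 0.000275
  f(1.732051) = 0.000000
  x_6 = 1.732051 - 0.000000×(1.732051 - 1.732130)/(0.000000 - 0.000275)
       = 1.732051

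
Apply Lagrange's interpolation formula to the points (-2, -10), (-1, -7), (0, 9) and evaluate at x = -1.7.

Lagrange interpolation formula:
P(x) = Σ yᵢ × Lᵢ(x)
where Lᵢ(x) = Π_{j≠i} (x - xⱼ)/(xᵢ - xⱼ)

L_0(-1.7) = (-1.7 - (-1))/(-2 - (-1)) × (-1.7 - 0)/(-2 - 0) = 0.595000
L_1(-1.7) = (-1.7 - (-2))/(-1 - (-2)) × (-1.7 - 0)/(-1 - 0) = 0.510000
L_2(-1.7) = (-1.7 - (-2))/(0 - (-2)) × (-1.7 - (-1))/(0 - (-1)) = -0.105000

P(-1.7) = (-10)×L_0(-1.7) + (-7)×L_1(-1.7) + 9×L_2(-1.7)
P(-1.7) = -10.465000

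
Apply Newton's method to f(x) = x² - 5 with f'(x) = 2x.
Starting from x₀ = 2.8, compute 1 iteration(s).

f(x) = x² - 5
f'(x) = 2x
x₀ = 2.8

Newton-Raphson formula: x_{n+1} = x_n - f(x_n)/f'(x_n)

Iteration 1:
  f(2.800000) = 2.840000
  f'(2.800000) = 5.600000
  x_1 = 2.800000 - 2.840000/5.600000 = 2.292857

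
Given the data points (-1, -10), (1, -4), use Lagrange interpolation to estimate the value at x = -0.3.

Lagrange interpolation formula:
P(x) = Σ yᵢ × Lᵢ(x)
where Lᵢ(x) = Π_{j≠i} (x - xⱼ)/(xᵢ - xⱼ)

L_0(-0.3) = (-0.3 - 1)/(-1 - 1) = 0.650000
L_1(-0.3) = (-0.3 - (-1))/(1 - (-1)) = 0.350000

P(-0.3) = (-10)×L_0(-0.3) + (-4)×L_1(-0.3)
P(-0.3) = -7.900000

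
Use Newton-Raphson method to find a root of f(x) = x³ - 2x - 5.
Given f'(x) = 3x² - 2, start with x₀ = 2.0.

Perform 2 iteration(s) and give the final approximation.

f(x) = x³ - 2x - 5
f'(x) = 3x² - 2
x₀ = 2.0

Newton-Raphson formula: x_{n+1} = x_n - f(x_n)/f'(x_n)

Iteration 1:
  f(2.000000) = -1.000000
  f'(2.000000) = 10.000000
  x_1 = 2.000000 - (-1.000000)/10.000000 = 2.100000
Iteration 2:
  f(2.100000) = 0.061000
  f'(2.100000) = 11.230000
  x_2 = 2.100000 - 0.061000/11.230000 = 2.094568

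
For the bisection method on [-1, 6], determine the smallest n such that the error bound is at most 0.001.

We need (b-a)/2^n ≤ 0.001
(6 - (-1))/2^n ≤ 0.001
7/2^n ≤ 0.001
2^n ≥ 7000
n ≥ log₂(7000) = 12.77
n ≥ 13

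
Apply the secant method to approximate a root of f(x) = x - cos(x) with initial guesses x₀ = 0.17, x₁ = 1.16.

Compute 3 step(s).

f(x) = x - cos(x)
x₀ = 0.17, x₁ = 1.16

Secant formula: x_{n+1} = x_n - f(x_n)(x_n - x_{n-1})/(f(x_n) - f(x_{n-1}))

Iteration 1:
  f(0.170000) = -0.815585
  f(1.160000) = 0.760660
  x_2 = 1.160000 - 0.760660×(1.160000 - 0.170000)/(0.760660 - (-0.815585))
       = 0.682248
Iteration 2:
  f(1.160000) = 0.760660
  f(0.682248) = -0.093909
  x_3 = 0.682248 - (-0.093909)×(0.682248 - 1.160000)/(-0.093909 - 0.760660)
       = 0.734749
Iteration 3:
  f(0.682248) = -0.093909
  f(0.734749) = -0.007251
  x_4 = 0.734749 - (-0.007251)×(0.734749 - 0.682248)/(-0.007251 - (-0.093909))
       = 0.739141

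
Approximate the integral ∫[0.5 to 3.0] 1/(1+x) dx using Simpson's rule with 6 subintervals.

f(x) = 1/(1+x)
a = 0.5, b = 3.0, n = 6
h = (b - a)/n = 0.416667

Simpson's rule: (h/3)[f(x₀) + 4f(x₁) + 2f(x₂) + ... + f(xₙ)]

x_0 = 0.5000, f(x_0) = 0.666667, coefficient = 1
x_1 = 0.9167, f(x_1) = 0.521739, coefficient = 4
x_2 = 1.3333, f(x_2) = 0.428571, coefficient = 2
x_3 = 1.7500, f(x_3) = 0.363636, coefficient = 4
x_4 = 2.1667, f(x_4) = 0.315789, coefficient = 2
x_5 = 2.5833, f(x_5) = 0.279070, coefficient = 4
x_6 = 3.0000, f(x_6) = 0.250000, coefficient = 1

I ≈ (0.416667/3) × 7.063170 = 0.980996
Exact value: 0.980829
Error: 0.000167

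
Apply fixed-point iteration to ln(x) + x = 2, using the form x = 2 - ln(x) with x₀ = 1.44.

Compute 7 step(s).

Equation: ln(x) + x = 2
Fixed-point form: x = 2 - ln(x)
x₀ = 1.44

x_1 = g(1.440000) = 1.635357
x_2 = g(1.635357) = 1.508139
x_3 = g(1.508139) = 1.589124
x_4 = g(1.589124) = 1.536817
x_5 = g(1.536817) = 1.570286
x_6 = g(1.570286) = 1.548742
x_7 = g(1.548742) = 1.562557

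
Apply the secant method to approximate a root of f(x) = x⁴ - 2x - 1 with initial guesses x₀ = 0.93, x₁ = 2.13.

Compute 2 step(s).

f(x) = x⁴ - 2x - 1
x₀ = 0.93, x₁ = 2.13

Secant formula: x_{n+1} = x_n - f(x_n)(x_n - x_{n-1})/(f(x_n) - f(x_{n-1}))

Iteration 1:
  f(0.930000) = -2.111948
  f(2.130000) = 15.323462
  x_2 = 2.130000 - 15.323462×(2.130000 - 0.930000)/(15.323462 - (-2.111948))
       = 1.075356
Iteration 2:
  f(2.130000) = 15.323462
  f(1.075356) = -1.813474
  x_3 = 1.075356 - (-1.813474)×(1.075356 - 2.130000)/(-1.813474 - 15.323462)
       = 1.186961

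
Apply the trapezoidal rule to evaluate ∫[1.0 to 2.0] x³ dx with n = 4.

f(x) = x³
a = 1.0, b = 2.0, n = 4
h = (b - a)/n = 0.250000

Trapezoidal rule: (h/2)[f(x₀) + 2f(x₁) + 2f(x₂) + ... + f(xₙ)]

x_0 = 1.0000, f(x_0) = 1.000000, coefficient = 1
x_1 = 1.2500, f(x_1) = 1.953125, coefficient = 2
x_2 = 1.5000, f(x_2) = 3.375000, coefficient = 2
x_3 = 1.7500, f(x_3) = 5.359375, coefficient = 2
x_4 = 2.0000, f(x_4) = 8.000000, coefficient = 1

I ≈ (0.250000/2) × 30.375000 = 3.796875
Exact value: 3.750000
Error: 0.046875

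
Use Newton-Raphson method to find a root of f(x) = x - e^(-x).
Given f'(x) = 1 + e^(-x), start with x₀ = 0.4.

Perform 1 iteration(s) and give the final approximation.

f(x) = x - e^(-x)
f'(x) = 1 + e^(-x)
x₀ = 0.4

Newton-Raphson formula: x_{n+1} = x_n - f(x_n)/f'(x_n)

Iteration 1:
  f(0.400000) = -0.270320
  f'(0.400000) = 1.670320
  x_1 = 0.400000 - (-0.270320)/1.670320 = 0.561837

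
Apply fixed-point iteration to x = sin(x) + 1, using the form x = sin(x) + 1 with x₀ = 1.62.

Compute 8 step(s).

Equation: x = sin(x) + 1
Fixed-point form: x = sin(x) + 1
x₀ = 1.62

x_1 = g(1.620000) = 1.998790
x_2 = g(1.998790) = 1.909800
x_3 = g(1.909800) = 1.943086
x_4 = g(1.943086) = 1.931497
x_5 = g(1.931497) = 1.935650
x_6 = g(1.935650) = 1.934176
x_7 = g(1.934176) = 1.934701
x_8 = g(1.934701) = 1.934514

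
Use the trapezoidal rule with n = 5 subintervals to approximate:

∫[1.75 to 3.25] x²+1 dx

f(x) = x²+1
a = 1.75, b = 3.25, n = 5
h = (b - a)/n = 0.300000

Trapezoidal rule: (h/2)[f(x₀) + 2f(x₁) + 2f(x₂) + ... + f(xₙ)]

x_0 = 1.7500, f(x_0) = 4.062500, coefficient = 1
x_1 = 2.0500, f(x_1) = 5.202500, coefficient = 2
x_2 = 2.3500, f(x_2) = 6.522500, coefficient = 2
x_3 = 2.6500, f(x_3) = 8.022500, coefficient = 2
x_4 = 2.9500, f(x_4) = 9.702500, coefficient = 2
x_5 = 3.2500, f(x_5) = 11.562500, coefficient = 1

I ≈ (0.300000/2) × 74.525000 = 11.178750
Exact value: 11.156250
Error: 0.022500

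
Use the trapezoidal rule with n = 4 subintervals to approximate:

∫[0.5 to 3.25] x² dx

f(x) = x²
a = 0.5, b = 3.25, n = 4
h = (b - a)/n = 0.687500

Trapezoidal rule: (h/2)[f(x₀) + 2f(x₁) + 2f(x₂) + ... + f(xₙ)]

x_0 = 0.5000, f(x_0) = 0.250000, coefficient = 1
x_1 = 1.1875, f(x_1) = 1.410156, coefficient = 2
x_2 = 1.8750, f(x_2) = 3.515625, coefficient = 2
x_3 = 2.5625, f(x_3) = 6.566406, coefficient = 2
x_4 = 3.2500, f(x_4) = 10.562500, coefficient = 1

I ≈ (0.687500/2) × 33.796875 = 11.617676
Exact value: 11.401042
Error: 0.216634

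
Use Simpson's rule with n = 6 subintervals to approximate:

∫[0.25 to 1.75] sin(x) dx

f(x) = sin(x)
a = 0.25, b = 1.75, n = 6
h = (b - a)/n = 0.250000

Simpson's rule: (h/3)[f(x₀) + 4f(x₁) + 2f(x₂) + ... + f(xₙ)]

x_0 = 0.2500, f(x_0) = 0.247404, coefficient = 1
x_1 = 0.5000, f(x_1) = 0.479426, coefficient = 4
x_2 = 0.7500, f(x_2) = 0.681639, coefficient = 2
x_3 = 1.0000, f(x_3) = 0.841471, coefficient = 4
x_4 = 1.2500, f(x_4) = 0.948985, coefficient = 2
x_5 = 1.5000, f(x_5) = 0.997495, coefficient = 4
x_6 = 1.7500, f(x_6) = 0.983986, coefficient = 1

I ≈ (0.250000/3) × 13.766203 = 1.147184
Exact value: 1.147158
Error: 0.000025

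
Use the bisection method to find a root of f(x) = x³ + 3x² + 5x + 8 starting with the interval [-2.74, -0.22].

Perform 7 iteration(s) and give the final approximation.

f(x) = x³ + 3x² + 5x + 8
Initial interval: [-2.74, -0.22]

Iteration 1:
  c_1 = (-2.740000 + (-0.220000))/2 = -1.480000
  f(c_1) = f(-1.480000) = 3.929408
  f(a) × f(c) < 0, new interval: [-2.740000, -1.480000]
Iteration 2:
  c_2 = (-2.740000 + (-1.480000))/2 = -2.110000
  f(c_2) = f(-2.110000) = 1.412369
  f(a) × f(c) < 0, new interval: [-2.740000, -2.110000]
Iteration 3:
  c_3 = (-2.740000 + (-2.110000))/2 = -2.425000
  f(c_3) = f(-2.425000) = -0.743641
  f(a) × f(c) ≥ 0, new interval: [-2.425000, -2.110000]
Iteration 4:
  c_4 = (-2.425000 + (-2.110000))/2 = -2.267500
  f(c_4) = f(-2.267500) = 0.428690
  f(a) × f(c) < 0, new interval: [-2.425000, -2.267500]
Iteration 5:
  c_5 = (-2.425000 + (-2.267500))/2 = -2.346250
  f(c_5) = f(-2.346250) = -0.132429
  f(a) × f(c) ≥ 0, new interval: [-2.346250, -2.267500]
Iteration 6:
  c_6 = (-2.346250 + (-2.267500))/2 = -2.306875
  f(c_6) = f(-2.306875) = 0.154209
  f(a) × f(c) < 0, new interval: [-2.346250, -2.306875]
Iteration 7:
  c_7 = (-2.346250 + (-2.306875))/2 = -2.326563
  f(c_7) = f(-2.326563) = 0.012433
  f(a) × f(c) < 0, new interval: [-2.346250, -2.326563]

After 7 iteration(s), the approximation is c_7 = -2.326563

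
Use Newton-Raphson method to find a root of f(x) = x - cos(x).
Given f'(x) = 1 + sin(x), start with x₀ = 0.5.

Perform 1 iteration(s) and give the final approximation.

f(x) = x - cos(x)
f'(x) = 1 + sin(x)
x₀ = 0.5

Newton-Raphson formula: x_{n+1} = x_n - f(x_n)/f'(x_n)

Iteration 1:
  f(0.500000) = -0.377583
  f'(0.500000) = 1.479426
  x_1 = 0.500000 - (-0.377583)/1.479426 = 0.755222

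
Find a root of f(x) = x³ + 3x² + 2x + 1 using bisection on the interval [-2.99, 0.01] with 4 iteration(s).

f(x) = x³ + 3x² + 2x + 1
Initial interval: [-2.99, 0.01]

Iteration 1:
  c_1 = (-2.990000 + 0.010000)/2 = -1.490000
  f(c_1) = f(-1.490000) = 1.372351
  f(a) × f(c) < 0, new interval: [-2.990000, -1.490000]
Iteration 2:
  c_2 = (-2.990000 + (-1.490000))/2 = -2.240000
  f(c_2) = f(-2.240000) = 0.333376
  f(a) × f(c) < 0, new interval: [-2.990000, -2.240000]
Iteration 3:
  c_3 = (-2.990000 + (-2.240000))/2 = -2.615000
  f(c_3) = f(-2.615000) = -1.597283
  f(a) × f(c) ≥ 0, new interval: [-2.615000, -2.240000]
Iteration 4:
  c_4 = (-2.615000 + (-2.240000))/2 = -2.427500
  f(c_4) = f(-2.427500) = -0.481397
  f(a) × f(c) ≥ 0, new interval: [-2.427500, -2.240000]

After 4 iteration(s), the approximation is c_4 = -2.427500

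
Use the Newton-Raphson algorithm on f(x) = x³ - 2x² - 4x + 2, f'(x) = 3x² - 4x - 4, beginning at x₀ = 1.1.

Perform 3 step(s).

f(x) = x³ - 2x² - 4x + 2
f'(x) = 3x² - 4x - 4
x₀ = 1.1

Newton-Raphson formula: x_{n+1} = x_n - f(x_n)/f'(x_n)

Iteration 1:
  f(1.100000) = -3.489000
  f'(1.100000) = -4.770000
  x_1 = 1.100000 - (-3.489000)/(-4.770000) = 0.368553
Iteration 2:
  f(0.368553) = 0.304184
  f'(0.368553) = -5.066719
  x_2 = 0.368553 - 0.304184/(-5.066719) = 0.428589
Iteration 3:
  f(0.428589) = -0.003007
  f'(0.428589) = -5.163291
  x_3 = 0.428589 - (-0.003007)/(-5.163291) = 0.428007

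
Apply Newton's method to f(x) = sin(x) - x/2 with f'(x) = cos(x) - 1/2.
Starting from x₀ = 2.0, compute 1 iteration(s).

f(x) = sin(x) - x/2
f'(x) = cos(x) - 1/2
x₀ = 2.0

Newton-Raphson formula: x_{n+1} = x_n - f(x_n)/f'(x_n)

Iteration 1:
  f(2.000000) = -0.090703
  f'(2.000000) = -0.916147
  x_1 = 2.000000 - (-0.090703)/(-0.916147) = 1.900996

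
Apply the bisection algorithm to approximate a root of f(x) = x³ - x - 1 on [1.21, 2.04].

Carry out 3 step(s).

f(x) = x³ - x - 1
Initial interval: [1.21, 2.04]

Iteration 1:
  c_1 = (1.210000 + 2.040000)/2 = 1.625000
  f(c_1) = f(1.625000) = 1.666016
  f(a) × f(c) < 0, new interval: [1.210000, 1.625000]
Iteration 2:
  c_2 = (1.210000 + 1.625000)/2 = 1.417500
  f(c_2) = f(1.417500) = 0.430692
  f(a) × f(c) < 0, new interval: [1.210000, 1.417500]
Iteration 3:
  c_3 = (1.210000 + 1.417500)/2 = 1.313750
  f(c_3) = f(1.313750) = -0.046298
  f(a) × f(c) ≥ 0, new interval: [1.313750, 1.417500]

After 3 iteration(s), the approximation is c_3 = 1.313750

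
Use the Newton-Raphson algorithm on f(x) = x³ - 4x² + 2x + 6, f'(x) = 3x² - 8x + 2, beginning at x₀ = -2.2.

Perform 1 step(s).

f(x) = x³ - 4x² + 2x + 6
f'(x) = 3x² - 8x + 2
x₀ = -2.2

Newton-Raphson formula: x_{n+1} = x_n - f(x_n)/f'(x_n)

Iteration 1:
  f(-2.200000) = -28.408000
  f'(-2.200000) = 34.120000
  x_1 = -2.200000 - (-28.408000)/34.120000 = -1.367409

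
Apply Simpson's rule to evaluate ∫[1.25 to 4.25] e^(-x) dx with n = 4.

f(x) = e^(-x)
a = 1.25, b = 4.25, n = 4
h = (b - a)/n = 0.750000

Simpson's rule: (h/3)[f(x₀) + 4f(x₁) + 2f(x₂) + ... + f(xₙ)]

x_0 = 1.2500, f(x_0) = 0.286505, coefficient = 1
x_1 = 2.0000, f(x_1) = 0.135335, coefficient = 4
x_2 = 2.7500, f(x_2) = 0.063928, coefficient = 2
x_3 = 3.5000, f(x_3) = 0.030197, coefficient = 4
x_4 = 4.2500, f(x_4) = 0.014264, coefficient = 1

I ≈ (0.750000/3) × 1.090755 = 0.272689
Exact value: 0.272241
Error: 0.000448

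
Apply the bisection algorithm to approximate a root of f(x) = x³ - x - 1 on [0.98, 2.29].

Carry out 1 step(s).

f(x) = x³ - x - 1
Initial interval: [0.98, 2.29]

Iteration 1:
  c_1 = (0.980000 + 2.290000)/2 = 1.635000
  f(c_1) = f(1.635000) = 1.735723
  f(a) × f(c) < 0, new interval: [0.980000, 1.635000]

After 1 iteration(s), the approximation is c_1 = 1.635000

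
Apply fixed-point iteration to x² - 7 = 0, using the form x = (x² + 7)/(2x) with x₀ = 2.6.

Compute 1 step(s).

Equation: x² - 7 = 0
Fixed-point form: x = (x² + 7)/(2x)
x₀ = 2.6

x_1 = g(2.600000) = 2.646154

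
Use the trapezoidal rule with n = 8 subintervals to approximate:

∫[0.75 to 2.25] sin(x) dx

f(x) = sin(x)
a = 0.75, b = 2.25, n = 8
h = (b - a)/n = 0.187500

Trapezoidal rule: (h/2)[f(x₀) + 2f(x₁) + 2f(x₂) + ... + f(xₙ)]

x_0 = 0.7500, f(x_0) = 0.681639, coefficient = 1
x_1 = 0.9375, f(x_1) = 0.806081, coefficient = 2
x_2 = 1.1250, f(x_2) = 0.902268, coefficient = 2
x_3 = 1.3125, f(x_3) = 0.966827, coefficient = 2
x_4 = 1.5000, f(x_4) = 0.997495, coefficient = 2
x_5 = 1.6875, f(x_5) = 0.993198, coefficient = 2
x_6 = 1.8750, f(x_6) = 0.954086, coefficient = 2
x_7 = 2.0625, f(x_7) = 0.881530, coefficient = 2
x_8 = 2.2500, f(x_8) = 0.778073, coefficient = 1

I ≈ (0.187500/2) × 14.462679 = 1.355876
Exact value: 1.359862
Error: 0.003986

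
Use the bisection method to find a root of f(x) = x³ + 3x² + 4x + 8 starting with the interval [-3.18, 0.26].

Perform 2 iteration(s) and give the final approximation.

f(x) = x³ + 3x² + 4x + 8
Initial interval: [-3.18, 0.26]

Iteration 1:
  c_1 = (-3.180000 + 0.260000)/2 = -1.460000
  f(c_1) = f(-1.460000) = 5.442664
  f(a) × f(c) < 0, new interval: [-3.180000, -1.460000]
Iteration 2:
  c_2 = (-3.180000 + (-1.460000))/2 = -2.320000
  f(c_2) = f(-2.320000) = 2.380032
  f(a) × f(c) < 0, new interval: [-3.180000, -2.320000]

After 2 iteration(s), the approximation is c_2 = -2.320000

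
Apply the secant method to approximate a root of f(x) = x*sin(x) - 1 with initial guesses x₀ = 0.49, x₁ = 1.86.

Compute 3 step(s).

f(x) = x*sin(x) - 1
x₀ = 0.49, x₁ = 1.86

Secant formula: x_{n+1} = x_n - f(x_n)(x_n - x_{n-1})/(f(x_n) - f(x_{n-1}))

Iteration 1:
  f(0.490000) = -0.769393
  f(1.860000) = 0.782757
  x_2 = 1.860000 - 0.782757×(1.860000 - 0.490000)/(0.782757 - (-0.769393))
       = 1.169102
Iteration 2:
  f(1.860000) = 0.782757
  f(1.169102) = 0.076042
  x_3 = 1.169102 - 0.076042×(1.169102 - 1.860000)/(0.076042 - 0.782757)
       = 1.094762
Iteration 3:
  f(1.169102) = 0.076042
  f(1.094762) = -0.026954
  x_4 = 1.094762 - (-0.026954)×(1.094762 - 1.169102)/(-0.026954 - 0.076042)
       = 1.114217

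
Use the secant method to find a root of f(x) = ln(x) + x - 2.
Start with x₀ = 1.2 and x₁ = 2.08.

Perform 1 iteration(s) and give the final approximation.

f(x) = ln(x) + x - 2
x₀ = 1.2, x₁ = 2.08

Secant formula: x_{n+1} = x_n - f(x_n)(x_n - x_{n-1})/(f(x_n) - f(x_{n-1}))

Iteration 1:
  f(1.200000) = -0.617678
  f(2.080000) = 0.812368
  x_2 = 2.080000 - 0.812368×(2.080000 - 1.200000)/(0.812368 - (-0.617678))
       = 1.580097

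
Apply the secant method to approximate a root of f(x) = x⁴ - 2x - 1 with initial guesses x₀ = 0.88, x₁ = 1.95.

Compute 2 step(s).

f(x) = x⁴ - 2x - 1
x₀ = 0.88, x₁ = 1.95

Secant formula: x_{n+1} = x_n - f(x_n)(x_n - x_{n-1})/(f(x_n) - f(x_{n-1}))

Iteration 1:
  f(0.880000) = -2.160305
  f(1.950000) = 9.559006
  x_2 = 1.950000 - 9.559006×(1.950000 - 0.880000)/(9.559006 - (-2.160305))
       = 1.077241
Iteration 2:
  f(1.950000) = 9.559006
  f(1.077241) = -1.807843
  x_3 = 1.077241 - (-1.807843)×(1.077241 - 1.950000)/(-1.807843 - 9.559006)
       = 1.216049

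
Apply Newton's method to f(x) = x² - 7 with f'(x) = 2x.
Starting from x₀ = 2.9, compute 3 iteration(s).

f(x) = x² - 7
f'(x) = 2x
x₀ = 2.9

Newton-Raphson formula: x_{n+1} = x_n - f(x_n)/f'(x_n)

Iteration 1:
  f(2.900000) = 1.410000
  f'(2.900000) = 5.800000
  x_1 = 2.900000 - 1.410000/5.800000 = 2.656897
Iteration 2:
  f(2.656897) = 0.059099
  f'(2.656897) = 5.313793
  x_2 = 2.656897 - 0.059099/5.313793 = 2.645775
Iteration 3:
  f(2.645775) = 0.000124
  f'(2.645775) = 5.291549
  x_3 = 2.645775 - 0.000124/5.291549 = 2.645751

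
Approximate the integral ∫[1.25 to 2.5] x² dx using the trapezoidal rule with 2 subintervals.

f(x) = x²
a = 1.25, b = 2.5, n = 2
h = (b - a)/n = 0.625000

Trapezoidal rule: (h/2)[f(x₀) + 2f(x₁) + 2f(x₂) + ... + f(xₙ)]

x_0 = 1.2500, f(x_0) = 1.562500, coefficient = 1
x_1 = 1.8750, f(x_1) = 3.515625, coefficient = 2
x_2 = 2.5000, f(x_2) = 6.250000, coefficient = 1

I ≈ (0.625000/2) × 14.843750 = 4.638672
Exact value: 4.557292
Error: 0.081380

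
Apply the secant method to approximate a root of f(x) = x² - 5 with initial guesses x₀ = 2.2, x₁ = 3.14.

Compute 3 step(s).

f(x) = x² - 5
x₀ = 2.2, x₁ = 3.14

Secant formula: x_{n+1} = x_n - f(x_n)(x_n - x_{n-1})/(f(x_n) - f(x_{n-1}))

Iteration 1:
  f(2.200000) = -0.160000
  f(3.140000) = 4.859600
  x_2 = 3.140000 - 4.859600×(3.140000 - 2.200000)/(4.859600 - (-0.160000))
       = 2.229963
Iteration 2:
  f(3.140000) = 4.859600
  f(2.229963) = -0.027267
  x_3 = 2.229963 - (-0.027267)×(2.229963 - 3.140000)/(-0.027267 - 4.859600)
       = 2.235040
Iteration 3:
  f(2.229963) = -0.027267
  f(2.235040) = -0.004595
  x_4 = 2.235040 - (-0.004595)×(2.235040 - 2.229963)/(-0.004595 - (-0.027267))
       = 2.236069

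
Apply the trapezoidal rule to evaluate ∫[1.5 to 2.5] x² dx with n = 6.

f(x) = x²
a = 1.5, b = 2.5, n = 6
h = (b - a)/n = 0.166667

Trapezoidal rule: (h/2)[f(x₀) + 2f(x₁) + 2f(x₂) + ... + f(xₙ)]

x_0 = 1.5000, f(x_0) = 2.250000, coefficient = 1
x_1 = 1.6667, f(x_1) = 2.777778, coefficient = 2
x_2 = 1.8333, f(x_2) = 3.361111, coefficient = 2
x_3 = 2.0000, f(x_3) = 4.000000, coefficient = 2
x_4 = 2.1667, f(x_4) = 4.694444, coefficient = 2
x_5 = 2.3333, f(x_5) = 5.444444, coefficient = 2
x_6 = 2.5000, f(x_6) = 6.250000, coefficient = 1

I ≈ (0.166667/2) × 49.055556 = 4.087963
Exact value: 4.083333
Error: 0.004630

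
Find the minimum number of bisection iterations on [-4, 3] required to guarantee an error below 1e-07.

We need (b-a)/2^n ≤ 1e-07
(3 - (-4))/2^n ≤ 1e-07
7/2^n ≤ 1e-07
2^n ≥ 70000000
n ≥ log₂(70000000) = 26.06
n ≥ 27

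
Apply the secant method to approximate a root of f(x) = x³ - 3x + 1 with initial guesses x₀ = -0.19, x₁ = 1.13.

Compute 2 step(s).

f(x) = x³ - 3x + 1
x₀ = -0.19, x₁ = 1.13

Secant formula: x_{n+1} = x_n - f(x_n)(x_n - x_{n-1})/(f(x_n) - f(x_{n-1}))

Iteration 1:
  f(-0.190000) = 1.563141
  f(1.130000) = -0.947103
  x_2 = 1.130000 - (-0.947103)×(1.130000 - (-0.190000))/(-0.947103 - 1.563141)
       = 0.631970
Iteration 2:
  f(1.130000) = -0.947103
  f(0.631970) = -0.643511
  x_3 = 0.631970 - (-0.643511)×(0.631970 - 1.130000)/(-0.643511 - (-0.947103))
       = -0.423680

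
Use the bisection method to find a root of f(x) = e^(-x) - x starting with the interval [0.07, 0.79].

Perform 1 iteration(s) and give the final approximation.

f(x) = e^(-x) - x
Initial interval: [0.07, 0.79]

Iteration 1:
  c_1 = (0.070000 + 0.790000)/2 = 0.430000
  f(c_1) = f(0.430000) = 0.220509
  f(a) × f(c) ≥ 0, new interval: [0.430000, 0.790000]

After 1 iteration(s), the approximation is c_1 = 0.430000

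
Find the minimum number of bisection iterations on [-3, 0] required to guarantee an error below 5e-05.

We need (b-a)/2^n ≤ 5e-05
(0 - (-3))/2^n ≤ 5e-05
3/2^n ≤ 5e-05
2^n ≥ 60000
n ≥ log₂(60000) = 15.87
n ≥ 16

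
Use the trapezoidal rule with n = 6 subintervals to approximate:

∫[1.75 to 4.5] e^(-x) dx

f(x) = e^(-x)
a = 1.75, b = 4.5, n = 6
h = (b - a)/n = 0.458333

Trapezoidal rule: (h/2)[f(x₀) + 2f(x₁) + 2f(x₂) + ... + f(xₙ)]

x_0 = 1.7500, f(x_0) = 0.173774, coefficient = 1
x_1 = 2.2083, f(x_1) = 0.109884, coefficient = 2
x_2 = 2.6667, f(x_2) = 0.069483, coefficient = 2
x_3 = 3.1250, f(x_3) = 0.043937, coefficient = 2
x_4 = 3.5833, f(x_4) = 0.027783, coefficient = 2
x_5 = 4.0417, f(x_5) = 0.017568, coefficient = 2
x_6 = 4.5000, f(x_6) = 0.011109, coefficient = 1

I ≈ (0.458333/2) × 0.722193 = 0.165503
Exact value: 0.162665
Error: 0.002838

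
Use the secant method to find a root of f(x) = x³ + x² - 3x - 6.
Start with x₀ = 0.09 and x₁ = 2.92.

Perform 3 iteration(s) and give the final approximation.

f(x) = x³ + x² - 3x - 6
x₀ = 0.09, x₁ = 2.92

Secant formula: x_{n+1} = x_n - f(x_n)(x_n - x_{n-1})/(f(x_n) - f(x_{n-1}))

Iteration 1:
  f(0.090000) = -6.261171
  f(2.920000) = 18.663488
  x_2 = 2.920000 - 18.663488×(2.920000 - 0.090000)/(18.663488 - (-6.261171))
       = 0.800907
Iteration 2:
  f(2.920000) = 18.663488
  f(0.800907) = -7.247526
  x_3 = 0.800907 - (-7.247526)×(0.800907 - 2.920000)/(-7.247526 - 18.663488)
       = 1.393635
Iteration 3:
  f(0.800907) = -7.247526
  f(1.393635) = -5.531943
  x_4 = 1.393635 - (-5.531943)×(1.393635 - 0.800907)/(-5.531943 - (-7.247526))
       = 3.304903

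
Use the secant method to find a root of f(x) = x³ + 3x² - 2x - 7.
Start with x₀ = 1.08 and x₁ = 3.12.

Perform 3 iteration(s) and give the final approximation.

f(x) = x³ + 3x² - 2x - 7
x₀ = 1.08, x₁ = 3.12

Secant formula: x_{n+1} = x_n - f(x_n)(x_n - x_{n-1})/(f(x_n) - f(x_{n-1}))

Iteration 1:
  f(1.080000) = -4.401088
  f(3.120000) = 46.334528
  x_2 = 3.120000 - 46.334528×(3.120000 - 1.080000)/(46.334528 - (-4.401088))
       = 1.256961
Iteration 2:
  f(3.120000) = 46.334528
  f(1.256961) = -2.788134
  x_3 = 1.256961 - (-2.788134)×(1.256961 - 3.120000)/(-2.788134 - 46.334528)
       = 1.362704
Iteration 3:
  f(1.256961) = -2.788134
  f(1.362704) = -1.624027
  x_4 = 1.362704 - (-1.624027)×(1.362704 - 1.256961)/(-1.624027 - (-2.788134))
       = 1.510226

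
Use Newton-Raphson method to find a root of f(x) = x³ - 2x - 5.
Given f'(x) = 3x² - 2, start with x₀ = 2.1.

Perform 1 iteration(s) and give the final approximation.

f(x) = x³ - 2x - 5
f'(x) = 3x² - 2
x₀ = 2.1

Newton-Raphson formula: x_{n+1} = x_n - f(x_n)/f'(x_n)

Iteration 1:
  f(2.100000) = 0.061000
  f'(2.100000) = 11.230000
  x_1 = 2.100000 - 0.061000/11.230000 = 2.094568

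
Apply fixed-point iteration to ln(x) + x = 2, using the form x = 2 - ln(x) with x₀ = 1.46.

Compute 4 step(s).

Equation: ln(x) + x = 2
Fixed-point form: x = 2 - ln(x)
x₀ = 1.46

x_1 = g(1.460000) = 1.621564
x_2 = g(1.621564) = 1.516609
x_3 = g(1.516609) = 1.583523
x_4 = g(1.583523) = 1.540348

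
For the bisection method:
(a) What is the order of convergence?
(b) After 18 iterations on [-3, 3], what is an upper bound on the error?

(a) Bisection has linear (order 1) convergence; the error is halved each step.

(b) Error bound = (b-a)/2^n = (3 - (-3))/2^{18}
    = 6/2^{18}

(a) 1 (linear); (b) error ≤ 2.29e-05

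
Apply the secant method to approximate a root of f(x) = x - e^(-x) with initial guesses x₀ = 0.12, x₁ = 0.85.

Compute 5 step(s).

f(x) = x - e^(-x)
x₀ = 0.12, x₁ = 0.85

Secant formula: x_{n+1} = x_n - f(x_n)(x_n - x_{n-1})/(f(x_n) - f(x_{n-1}))

Iteration 1:
  f(0.120000) = -0.766920
  f(0.850000) = 0.422585
  x_2 = 0.850000 - 0.422585×(0.850000 - 0.120000)/(0.422585 - (-0.766920))
       = 0.590659
Iteration 2:
  f(0.850000) = 0.422585
  f(0.590659) = 0.036697
  x_3 = 0.590659 - 0.036697×(0.590659 - 0.850000)/(0.036697 - 0.422585)
       = 0.565996
Iteration 3:
  f(0.590659) = 0.036697
  f(0.565996) = -0.001798
  x_4 = 0.565996 - (-0.001798)×(0.565996 - 0.590659)/(-0.001798 - 0.036697)
       = 0.567148
Iteration 4:
  f(0.565996) = -0.001798
  f(0.567148) = 0.000008
  x_5 = 0.567148 - 0.000008×(0.567148 - 0.565996)/(0.000008 - (-0.001798))
       = 0.567143
Iteration 5:
  f(0.567148) = 0.000008
  f(0.567143) = 0.000000
  x_6 = 0.567143 - 0.000000×(0.567143 - 0.567148)/(0.000000 - 0.000008)
       = 0.567143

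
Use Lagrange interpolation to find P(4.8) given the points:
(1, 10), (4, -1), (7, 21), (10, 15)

Lagrange interpolation formula:
P(x) = Σ yᵢ × Lᵢ(x)
where Lᵢ(x) = Π_{j≠i} (x - xⱼ)/(xᵢ - xⱼ)

L_0(4.8) = (4.8 - 4)/(1 - 4) × (4.8 - 7)/(1 - 7) × (4.8 - 10)/(1 - 10) = -0.056494
L_1(4.8) = (4.8 - 1)/(4 - 1) × (4.8 - 7)/(4 - 7) × (4.8 - 10)/(4 - 10) = 0.805037
L_2(4.8) = (4.8 - 1)/(7 - 1) × (4.8 - 4)/(7 - 4) × (4.8 - 10)/(7 - 10) = 0.292741
L_3(4.8) = (4.8 - 1)/(10 - 1) × (4.8 - 4)/(10 - 4) × (4.8 - 7)/(10 - 7) = -0.041284

P(4.8) = 10×L_0(4.8) + (-1)×L_1(4.8) + 21×L_2(4.8) + 15×L_3(4.8)
P(4.8) = 4.158321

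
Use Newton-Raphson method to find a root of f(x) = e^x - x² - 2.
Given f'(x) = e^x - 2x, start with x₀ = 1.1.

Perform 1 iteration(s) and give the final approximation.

f(x) = e^x - x² - 2
f'(x) = e^x - 2x
x₀ = 1.1

Newton-Raphson formula: x_{n+1} = x_n - f(x_n)/f'(x_n)

Iteration 1:
  f(1.100000) = -0.205834
  f'(1.100000) = 0.804166
  x_1 = 1.100000 - (-0.205834)/0.804166 = 1.355960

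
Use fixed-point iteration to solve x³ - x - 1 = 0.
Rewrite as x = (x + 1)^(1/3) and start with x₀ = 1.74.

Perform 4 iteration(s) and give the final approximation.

Equation: x³ - x - 1 = 0
Fixed-point form: x = (x + 1)^(1/3)
x₀ = 1.74

x_1 = g(1.740000) = 1.399319
x_2 = g(1.399319) = 1.338739
x_3 = g(1.338739) = 1.327376
x_4 = g(1.327376) = 1.325223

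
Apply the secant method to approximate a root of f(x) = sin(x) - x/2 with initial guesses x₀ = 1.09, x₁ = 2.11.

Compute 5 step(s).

f(x) = sin(x) - x/2
x₀ = 1.09, x₁ = 2.11

Secant formula: x_{n+1} = x_n - f(x_n)(x_n - x_{n-1})/(f(x_n) - f(x_{n-1}))

Iteration 1:
  f(1.090000) = 0.341627
  f(2.110000) = -0.196882
  x_2 = 2.110000 - (-0.196882)×(2.110000 - 1.090000)/(-0.196882 - 0.341627)
       = 1.737082
Iteration 2:
  f(2.110000) = -0.196882
  f(1.737082) = 0.117665
  x_3 = 1.737082 - 0.117665×(1.737082 - 2.110000)/(0.117665 - (-0.196882))
       = 1.876582
Iteration 3:
  f(1.737082) = 0.117665
  f(1.876582) = 0.015319
  x_4 = 1.876582 - 0.015319×(1.876582 - 1.737082)/(0.015319 - 0.117665)
       = 1.897463
Iteration 4:
  f(1.876582) = 0.015319
  f(1.897463) = -0.001614
  x_5 = 1.897463 - (-0.001614)×(1.897463 - 1.876582)/(-0.001614 - 0.015319)
       = 1.895472
Iteration 5:
  f(1.897463) = -0.001614
  f(1.895472) = 0.000018
  x_6 = 1.895472 - 0.000018×(1.895472 - 1.897463)/(0.000018 - (-0.001614))
       = 1.895494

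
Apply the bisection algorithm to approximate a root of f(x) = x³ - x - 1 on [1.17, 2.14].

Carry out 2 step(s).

f(x) = x³ - x - 1
Initial interval: [1.17, 2.14]

Iteration 1:
  c_1 = (1.170000 + 2.140000)/2 = 1.655000
  f(c_1) = f(1.655000) = 1.878086
  f(a) × f(c) < 0, new interval: [1.170000, 1.655000]
Iteration 2:
  c_2 = (1.170000 + 1.655000)/2 = 1.412500
  f(c_2) = f(1.412500) = 0.405658
  f(a) × f(c) < 0, new interval: [1.170000, 1.412500]

After 2 iteration(s), the approximation is c_2 = 1.412500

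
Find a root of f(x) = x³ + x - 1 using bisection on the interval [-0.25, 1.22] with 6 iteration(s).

f(x) = x³ + x - 1
Initial interval: [-0.25, 1.22]

Iteration 1:
  c_1 = (-0.250000 + 1.220000)/2 = 0.485000
  f(c_1) = f(0.485000) = -0.400916
  f(a) × f(c) ≥ 0, new interval: [0.485000, 1.220000]
Iteration 2:
  c_2 = (0.485000 + 1.220000)/2 = 0.852500
  f(c_2) = f(0.852500) = 0.472060
  f(a) × f(c) < 0, new interval: [0.485000, 0.852500]
Iteration 3:
  c_3 = (0.485000 + 0.852500)/2 = 0.668750
  f(c_3) = f(0.668750) = -0.032167
  f(a) × f(c) ≥ 0, new interval: [0.668750, 0.852500]
Iteration 4:
  c_4 = (0.668750 + 0.852500)/2 = 0.760625
  f(c_4) = f(0.760625) = 0.200685
  f(a) × f(c) < 0, new interval: [0.668750, 0.760625]
Iteration 5:
  c_5 = (0.668750 + 0.760625)/2 = 0.714687
  f(c_5) = f(0.714687) = 0.079734
  f(a) × f(c) < 0, new interval: [0.668750, 0.714687]
Iteration 6:
  c_6 = (0.668750 + 0.714687)/2 = 0.691719
  f(c_6) = f(0.691719) = 0.022689
  f(a) × f(c) < 0, new interval: [0.668750, 0.691719]

After 6 iteration(s), the approximation is c_6 = 0.691719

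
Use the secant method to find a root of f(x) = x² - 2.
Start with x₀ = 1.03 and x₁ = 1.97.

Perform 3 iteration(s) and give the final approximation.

f(x) = x² - 2
x₀ = 1.03, x₁ = 1.97

Secant formula: x_{n+1} = x_n - f(x_n)(x_n - x_{n-1})/(f(x_n) - f(x_{n-1}))

Iteration 1:
  f(1.030000) = -0.939100
  f(1.970000) = 1.880900
  x_2 = 1.970000 - 1.880900×(1.970000 - 1.030000)/(1.880900 - (-0.939100))
       = 1.343033
Iteration 2:
  f(1.970000) = 1.880900
  f(1.343033) = -0.196261
  x_3 = 1.343033 - (-0.196261)×(1.343033 - 1.970000)/(-0.196261 - 1.880900)
       = 1.402273
Iteration 3:
  f(1.343033) = -0.196261
  f(1.402273) = -0.033632
  x_4 = 1.402273 - (-0.033632)×(1.402273 - 1.343033)/(-0.033632 - (-0.196261))
       = 1.414523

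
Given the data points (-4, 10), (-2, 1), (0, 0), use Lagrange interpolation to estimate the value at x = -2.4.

Lagrange interpolation formula:
P(x) = Σ yᵢ × Lᵢ(x)
where Lᵢ(x) = Π_{j≠i} (x - xⱼ)/(xᵢ - xⱼ)

L_0(-2.4) = (-2.4 - (-2))/(-4 - (-2)) × (-2.4 - 0)/(-4 - 0) = 0.120000
L_1(-2.4) = (-2.4 - (-4))/(-2 - (-4)) × (-2.4 - 0)/(-2 - 0) = 0.960000
L_2(-2.4) = (-2.4 - (-4))/(0 - (-4)) × (-2.4 - (-2))/(0 - (-2)) = -0.080000

P(-2.4) = 10×L_0(-2.4) + 1×L_1(-2.4) + 0×L_2(-2.4)
P(-2.4) = 2.160000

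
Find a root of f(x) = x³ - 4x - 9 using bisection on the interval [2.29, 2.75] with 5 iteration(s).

f(x) = x³ - 4x - 9
Initial interval: [2.29, 2.75]

Iteration 1:
  c_1 = (2.290000 + 2.750000)/2 = 2.520000
  f(c_1) = f(2.520000) = -3.076992
  f(a) × f(c) ≥ 0, new interval: [2.520000, 2.750000]
Iteration 2:
  c_2 = (2.520000 + 2.750000)/2 = 2.635000
  f(c_2) = f(2.635000) = -1.244602
  f(a) × f(c) ≥ 0, new interval: [2.635000, 2.750000]
Iteration 3:
  c_3 = (2.635000 + 2.750000)/2 = 2.692500
  f(c_3) = f(2.692500) = -0.250570
  f(a) × f(c) ≥ 0, new interval: [2.692500, 2.750000]
Iteration 4:
  c_4 = (2.692500 + 2.750000)/2 = 2.721250
  f(c_4) = f(2.721250) = 0.266405
  f(a) × f(c) < 0, new interval: [2.692500, 2.721250]
Iteration 5:
  c_5 = (2.692500 + 2.721250)/2 = 2.706875
  f(c_5) = f(2.706875) = 0.006239
  f(a) × f(c) < 0, new interval: [2.692500, 2.706875]

After 5 iteration(s), the approximation is c_5 = 2.706875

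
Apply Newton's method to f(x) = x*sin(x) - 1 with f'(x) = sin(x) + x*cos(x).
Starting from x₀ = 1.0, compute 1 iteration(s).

f(x) = x*sin(x) - 1
f'(x) = sin(x) + x*cos(x)
x₀ = 1.0

Newton-Raphson formula: x_{n+1} = x_n - f(x_n)/f'(x_n)

Iteration 1:
  f(1.000000) = -0.158529
  f'(1.000000) = 1.381773
  x_1 = 1.000000 - (-0.158529)/1.381773 = 1.114729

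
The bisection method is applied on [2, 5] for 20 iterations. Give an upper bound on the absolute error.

Bisection error bound: |error| ≤ (b-a)/2^n
|error| ≤ (5 - 2)/2^20 = 3/2^20
|error| ≤ 0.0000028610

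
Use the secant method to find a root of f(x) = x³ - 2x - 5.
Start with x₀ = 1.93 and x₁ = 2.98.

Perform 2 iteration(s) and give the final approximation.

f(x) = x³ - 2x - 5
x₀ = 1.93, x₁ = 2.98

Secant formula: x_{n+1} = x_n - f(x_n)(x_n - x_{n-1})/(f(x_n) - f(x_{n-1}))

Iteration 1:
  f(1.930000) = -1.670943
  f(2.980000) = 15.503592
  x_2 = 2.980000 - 15.503592×(2.980000 - 1.930000)/(15.503592 - (-1.670943))
       = 2.032156
Iteration 2:
  f(2.980000) = 15.503592
  f(2.032156) = -0.672198
  x_3 = 2.032156 - (-0.672198)×(2.032156 - 2.980000)/(-0.672198 - 15.503592)
       = 2.071545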